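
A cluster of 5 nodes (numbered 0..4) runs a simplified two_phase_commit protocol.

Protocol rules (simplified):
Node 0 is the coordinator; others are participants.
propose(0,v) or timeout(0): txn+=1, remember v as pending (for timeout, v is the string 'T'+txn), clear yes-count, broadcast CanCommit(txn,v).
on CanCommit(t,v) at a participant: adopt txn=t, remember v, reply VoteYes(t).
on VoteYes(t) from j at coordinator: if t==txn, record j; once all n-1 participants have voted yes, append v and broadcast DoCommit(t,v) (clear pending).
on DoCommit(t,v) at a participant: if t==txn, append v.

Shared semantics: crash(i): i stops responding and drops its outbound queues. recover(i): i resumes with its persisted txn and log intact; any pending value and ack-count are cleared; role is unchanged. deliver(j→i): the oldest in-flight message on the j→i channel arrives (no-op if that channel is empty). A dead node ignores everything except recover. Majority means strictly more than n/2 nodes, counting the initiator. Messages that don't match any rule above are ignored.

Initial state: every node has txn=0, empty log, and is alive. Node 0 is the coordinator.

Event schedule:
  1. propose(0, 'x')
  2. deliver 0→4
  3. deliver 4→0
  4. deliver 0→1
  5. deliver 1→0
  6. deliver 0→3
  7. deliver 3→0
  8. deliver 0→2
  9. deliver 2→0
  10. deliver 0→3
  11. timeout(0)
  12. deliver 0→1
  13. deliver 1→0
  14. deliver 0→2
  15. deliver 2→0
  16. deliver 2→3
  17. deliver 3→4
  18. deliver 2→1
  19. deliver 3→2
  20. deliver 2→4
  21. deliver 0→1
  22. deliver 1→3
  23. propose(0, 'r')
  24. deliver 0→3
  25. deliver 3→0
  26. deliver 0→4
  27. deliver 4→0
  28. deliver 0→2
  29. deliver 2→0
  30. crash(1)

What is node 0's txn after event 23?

3

[1] propose(0,'x') → N0(coor t1 [-])
[2] deliver 0→4 → N4(part t1 [-])
[3] deliver 4→0 → ∅
[4] deliver 0→1 → N1(part t1 [-])
[5] deliver 1→0 → ∅
[6] deliver 0→3 → N3(part t1 [-])
[7] deliver 3→0 → ∅
[8] deliver 0→2 → N2(part t1 [-])
[9] deliver 2→0 → N0(coor t1 [x])
[10] deliver 0→3 → N3(part t1 [x])
[11] timeout(0) → N0(coor t2 [x])
[12] deliver 0→1 → N1(part t1 [x])
[13] deliver 1→0 → ∅
[14] deliver 0→2 → N2(part t1 [x])
[15] deliver 2→0 → ∅
[16] deliver 2→3 → ∅
[17] deliver 3→4 → ∅
[18] deliver 2→1 → ∅
[19] deliver 3→2 → ∅
[20] deliver 2→4 → ∅
[21] deliver 0→1 → N1(part t2 [x])
[22] deliver 1→3 → ∅
[23] propose(0,'r') → N0(coor t3 [x])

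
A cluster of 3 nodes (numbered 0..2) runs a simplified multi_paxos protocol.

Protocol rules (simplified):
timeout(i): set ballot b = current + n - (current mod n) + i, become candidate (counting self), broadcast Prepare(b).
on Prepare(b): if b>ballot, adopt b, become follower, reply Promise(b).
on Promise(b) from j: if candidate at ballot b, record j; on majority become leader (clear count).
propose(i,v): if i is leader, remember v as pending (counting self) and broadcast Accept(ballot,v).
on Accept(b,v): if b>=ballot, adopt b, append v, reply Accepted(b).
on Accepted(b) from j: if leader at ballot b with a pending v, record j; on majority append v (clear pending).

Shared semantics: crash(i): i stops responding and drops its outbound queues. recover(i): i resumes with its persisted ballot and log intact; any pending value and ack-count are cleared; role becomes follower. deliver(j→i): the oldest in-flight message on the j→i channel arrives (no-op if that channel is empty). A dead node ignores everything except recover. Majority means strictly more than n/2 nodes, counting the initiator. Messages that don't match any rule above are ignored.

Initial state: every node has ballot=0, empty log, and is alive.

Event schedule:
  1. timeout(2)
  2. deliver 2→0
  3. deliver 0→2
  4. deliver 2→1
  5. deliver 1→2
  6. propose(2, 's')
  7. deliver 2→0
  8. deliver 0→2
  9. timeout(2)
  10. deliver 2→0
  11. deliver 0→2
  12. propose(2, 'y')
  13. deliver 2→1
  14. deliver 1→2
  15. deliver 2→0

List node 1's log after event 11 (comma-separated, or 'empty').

empty

after 1 — timeout(2): n2:cand/b5/[-]
after 2 — deliver 2→0: n0:foll/b5/[-]
after 3 — deliver 0→2: n2:lead/b5/[-]
after 4 — deliver 2→1: n1:foll/b5/[-]
after 5 — deliver 1→2: ·
after 6 — propose(2,'s'): ·
after 7 — deliver 2→0: n0:foll/b5/[s]
after 8 — deliver 0→2: n2:lead/b5/[s]
after 9 — timeout(2): n2:cand/b8/[s]
after 10 — deliver 2→0: n0:foll/b8/[s]
after 11 — deliver 0→2: n2:lead/b8/[s]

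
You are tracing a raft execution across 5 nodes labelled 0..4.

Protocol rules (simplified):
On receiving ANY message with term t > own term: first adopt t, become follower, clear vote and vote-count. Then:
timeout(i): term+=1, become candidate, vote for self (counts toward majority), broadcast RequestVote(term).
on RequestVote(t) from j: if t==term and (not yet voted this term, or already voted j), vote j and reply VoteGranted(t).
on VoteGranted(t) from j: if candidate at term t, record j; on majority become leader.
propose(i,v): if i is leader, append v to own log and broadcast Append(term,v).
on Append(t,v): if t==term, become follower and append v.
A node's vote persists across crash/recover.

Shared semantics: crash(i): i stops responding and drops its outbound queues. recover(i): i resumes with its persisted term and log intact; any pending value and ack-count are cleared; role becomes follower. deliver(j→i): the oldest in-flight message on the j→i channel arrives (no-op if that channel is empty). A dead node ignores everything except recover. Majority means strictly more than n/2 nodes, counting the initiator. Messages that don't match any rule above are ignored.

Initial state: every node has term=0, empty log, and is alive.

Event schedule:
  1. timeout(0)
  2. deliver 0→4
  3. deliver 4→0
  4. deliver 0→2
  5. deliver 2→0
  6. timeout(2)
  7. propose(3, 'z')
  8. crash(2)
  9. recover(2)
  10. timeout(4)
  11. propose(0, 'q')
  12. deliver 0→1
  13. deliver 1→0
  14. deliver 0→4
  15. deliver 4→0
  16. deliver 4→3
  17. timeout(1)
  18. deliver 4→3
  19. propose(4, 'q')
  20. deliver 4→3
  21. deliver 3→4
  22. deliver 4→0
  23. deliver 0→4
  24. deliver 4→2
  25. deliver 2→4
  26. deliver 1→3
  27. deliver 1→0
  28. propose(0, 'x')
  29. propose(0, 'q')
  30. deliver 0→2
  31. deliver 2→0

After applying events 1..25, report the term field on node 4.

2

1. timeout(0):  <0:cand t1 ->
2. deliver 0→4:  <4:foll t1 ->
3. deliver 4→0:  nop
4. deliver 0→2:  <2:foll t1 ->
5. deliver 2→0:  <0:lead t1 ->
6. timeout(2):  <2:cand t2 ->
7. propose(3,'z'):  nop
8. crash(2):  <2:✗cand t2 ->
9. recover(2):  <2:foll t2 ->
10. timeout(4):  <4:cand t2 ->
11. propose(0,'q'):  <0:lead t1 q>
12. deliver 0→1:  <1:foll t1 ->
13. deliver 1→0:  nop
14. deliver 0→4:  nop
15. deliver 4→0:  <0:foll t2 q>
16. deliver 4→3:  <3:foll t2 ->
17. timeout(1):  <1:cand t2 ->
18. deliver 4→3:  nop
19. propose(4,'q'):  nop
20. deliver 4→3:  nop
21. deliver 3→4:  nop
22. deliver 4→0:  nop
23. deliver 0→4:  <4:lead t2 ->
24. deliver 4→2:  nop
25. deliver 2→4:  nop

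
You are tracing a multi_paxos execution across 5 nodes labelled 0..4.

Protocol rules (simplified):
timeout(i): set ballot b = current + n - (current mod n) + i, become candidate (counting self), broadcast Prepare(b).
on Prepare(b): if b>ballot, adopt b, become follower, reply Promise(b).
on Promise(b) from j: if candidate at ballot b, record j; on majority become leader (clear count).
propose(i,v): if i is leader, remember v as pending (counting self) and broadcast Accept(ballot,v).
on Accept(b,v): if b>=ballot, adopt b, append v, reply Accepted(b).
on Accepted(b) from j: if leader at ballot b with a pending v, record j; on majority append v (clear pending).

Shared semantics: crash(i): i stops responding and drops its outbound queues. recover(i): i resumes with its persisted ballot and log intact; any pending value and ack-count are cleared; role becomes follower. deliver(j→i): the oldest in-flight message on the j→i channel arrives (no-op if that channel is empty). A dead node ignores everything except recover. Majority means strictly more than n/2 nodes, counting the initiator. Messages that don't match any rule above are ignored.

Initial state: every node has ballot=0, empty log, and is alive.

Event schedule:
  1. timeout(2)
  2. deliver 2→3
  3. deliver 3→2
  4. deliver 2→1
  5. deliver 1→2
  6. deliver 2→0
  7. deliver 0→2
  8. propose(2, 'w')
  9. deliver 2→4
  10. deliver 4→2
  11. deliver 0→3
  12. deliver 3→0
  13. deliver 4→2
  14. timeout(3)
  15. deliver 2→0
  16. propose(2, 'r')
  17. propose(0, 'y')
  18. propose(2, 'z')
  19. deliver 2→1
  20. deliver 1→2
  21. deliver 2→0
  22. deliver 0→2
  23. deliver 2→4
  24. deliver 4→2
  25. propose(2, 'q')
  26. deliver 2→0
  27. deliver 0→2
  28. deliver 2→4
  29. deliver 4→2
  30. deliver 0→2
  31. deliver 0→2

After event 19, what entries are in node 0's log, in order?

w

step 1 timeout(2): 2={cand,b=7,log=-}
step 2 deliver 2→3: 3={foll,b=7,log=-}
step 3 deliver 3→2: —
step 4 deliver 2→1: 1={foll,b=7,log=-}
step 5 deliver 1→2: 2={lead,b=7,log=-}
step 6 deliver 2→0: 0={foll,b=7,log=-}
step 7 deliver 0→2: —
step 8 propose(2,'w'): —
step 9 deliver 2→4: 4={foll,b=7,log=-}
step 10 deliver 4→2: —
step 11 deliver 0→3: —
step 12 deliver 3→0: —
step 13 deliver 4→2: —
step 14 timeout(3): 3={cand,b=13,log=-}
step 15 deliver 2→0: 0={foll,b=7,log=w}
step 16 propose(2,'r'): —
step 17 propose(0,'y'): —
step 18 propose(2,'z'): —
step 19 deliver 2→1: 1={foll,b=7,log=w}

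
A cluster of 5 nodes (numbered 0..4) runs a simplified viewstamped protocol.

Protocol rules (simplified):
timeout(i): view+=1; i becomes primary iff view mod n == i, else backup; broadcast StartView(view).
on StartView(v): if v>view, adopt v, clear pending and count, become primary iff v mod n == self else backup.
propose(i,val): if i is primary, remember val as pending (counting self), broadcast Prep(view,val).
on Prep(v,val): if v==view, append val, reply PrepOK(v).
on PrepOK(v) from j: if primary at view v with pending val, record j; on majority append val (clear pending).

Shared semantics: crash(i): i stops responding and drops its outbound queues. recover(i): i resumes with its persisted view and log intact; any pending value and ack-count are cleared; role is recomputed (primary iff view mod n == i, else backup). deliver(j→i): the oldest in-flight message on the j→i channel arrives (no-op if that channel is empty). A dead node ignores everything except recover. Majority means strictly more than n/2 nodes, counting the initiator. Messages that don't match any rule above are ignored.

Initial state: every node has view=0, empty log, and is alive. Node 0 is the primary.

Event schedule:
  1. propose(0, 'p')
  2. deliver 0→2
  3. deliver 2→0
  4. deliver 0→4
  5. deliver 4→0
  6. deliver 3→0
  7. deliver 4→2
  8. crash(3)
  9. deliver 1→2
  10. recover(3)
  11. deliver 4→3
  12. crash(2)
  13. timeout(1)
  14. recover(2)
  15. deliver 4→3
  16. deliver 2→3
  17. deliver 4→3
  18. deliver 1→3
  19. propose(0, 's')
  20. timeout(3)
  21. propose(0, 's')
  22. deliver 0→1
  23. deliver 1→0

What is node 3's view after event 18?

1

[1] propose(0,'p') → ∅
[2] deliver 0→2 → N2(back v0 [p])
[3] deliver 2→0 → ∅
[4] deliver 0→4 → N4(back v0 [p])
[5] deliver 4→0 → N0(prim v0 [p])
[6] deliver 3→0 → ∅
[7] deliver 4→2 → ∅
[8] crash(3) → N3(✗back v0 [-])
[9] deliver 1→2 → ∅
[10] recover(3) → N3(back v0 [-])
[11] deliver 4→3 → ∅
[12] crash(2) → N2(✗back v0 [p])
[13] timeout(1) → N1(prim v1 [-])
[14] recover(2) → N2(back v0 [p])
[15] deliver 4→3 → ∅
[16] deliver 2→3 → ∅
[17] deliver 4→3 → ∅
[18] deliver 1→3 → N3(back v1 [-])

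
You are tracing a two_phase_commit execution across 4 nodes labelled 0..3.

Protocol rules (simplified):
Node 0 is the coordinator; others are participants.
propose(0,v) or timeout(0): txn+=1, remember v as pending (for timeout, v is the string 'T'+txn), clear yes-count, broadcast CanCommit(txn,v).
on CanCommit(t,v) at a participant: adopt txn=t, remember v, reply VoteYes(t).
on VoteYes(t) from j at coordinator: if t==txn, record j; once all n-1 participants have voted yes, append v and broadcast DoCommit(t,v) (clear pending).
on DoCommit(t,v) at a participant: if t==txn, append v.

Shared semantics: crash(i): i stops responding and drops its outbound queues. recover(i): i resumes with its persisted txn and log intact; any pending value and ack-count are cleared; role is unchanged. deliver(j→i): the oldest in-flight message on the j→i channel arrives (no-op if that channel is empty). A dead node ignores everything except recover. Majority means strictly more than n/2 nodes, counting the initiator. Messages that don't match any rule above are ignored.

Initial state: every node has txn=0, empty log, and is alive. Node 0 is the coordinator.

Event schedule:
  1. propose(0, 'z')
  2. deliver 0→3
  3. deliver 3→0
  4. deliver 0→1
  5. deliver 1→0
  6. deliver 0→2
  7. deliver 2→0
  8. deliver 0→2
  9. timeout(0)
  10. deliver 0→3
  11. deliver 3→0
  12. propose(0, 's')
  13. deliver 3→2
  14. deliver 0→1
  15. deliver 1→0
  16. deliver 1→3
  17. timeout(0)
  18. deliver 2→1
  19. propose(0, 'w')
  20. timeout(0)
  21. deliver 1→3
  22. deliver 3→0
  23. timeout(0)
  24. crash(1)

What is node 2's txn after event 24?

1

e1 propose(0,'z'): 0[coor,t=1,-]
e2 deliver 0→3: 3[part,t=1,-]
e3 deliver 3→0: ·
e4 deliver 0→1: 1[part,t=1,-]
e5 deliver 1→0: ·
e6 deliver 0→2: 2[part,t=1,-]
e7 deliver 2→0: 0[coor,t=1,z]
e8 deliver 0→2: 2[part,t=1,z]
e9 timeout(0): 0[coor,t=2,z]
e10 deliver 0→3: 3[part,t=1,z]
e11 deliver 3→0: ·
e12 propose(0,'s'): 0[coor,t=3,z]
e13 deliver 3→2: ·
e14 deliver 0→1: 1[part,t=1,z]
e15 deliver 1→0: ·
e16 deliver 1→3: ·
e17 timeout(0): 0[coor,t=4,z]
e18 deliver 2→1: ·
e19 propose(0,'w'): 0[coor,t=5,z]
e20 timeout(0): 0[coor,t=6,z]
e21 deliver 1→3: ·
e22 deliver 3→0: ·
e23 timeout(0): 0[coor,t=7,z]
e24 crash(1): 1[✗part,t=1,z]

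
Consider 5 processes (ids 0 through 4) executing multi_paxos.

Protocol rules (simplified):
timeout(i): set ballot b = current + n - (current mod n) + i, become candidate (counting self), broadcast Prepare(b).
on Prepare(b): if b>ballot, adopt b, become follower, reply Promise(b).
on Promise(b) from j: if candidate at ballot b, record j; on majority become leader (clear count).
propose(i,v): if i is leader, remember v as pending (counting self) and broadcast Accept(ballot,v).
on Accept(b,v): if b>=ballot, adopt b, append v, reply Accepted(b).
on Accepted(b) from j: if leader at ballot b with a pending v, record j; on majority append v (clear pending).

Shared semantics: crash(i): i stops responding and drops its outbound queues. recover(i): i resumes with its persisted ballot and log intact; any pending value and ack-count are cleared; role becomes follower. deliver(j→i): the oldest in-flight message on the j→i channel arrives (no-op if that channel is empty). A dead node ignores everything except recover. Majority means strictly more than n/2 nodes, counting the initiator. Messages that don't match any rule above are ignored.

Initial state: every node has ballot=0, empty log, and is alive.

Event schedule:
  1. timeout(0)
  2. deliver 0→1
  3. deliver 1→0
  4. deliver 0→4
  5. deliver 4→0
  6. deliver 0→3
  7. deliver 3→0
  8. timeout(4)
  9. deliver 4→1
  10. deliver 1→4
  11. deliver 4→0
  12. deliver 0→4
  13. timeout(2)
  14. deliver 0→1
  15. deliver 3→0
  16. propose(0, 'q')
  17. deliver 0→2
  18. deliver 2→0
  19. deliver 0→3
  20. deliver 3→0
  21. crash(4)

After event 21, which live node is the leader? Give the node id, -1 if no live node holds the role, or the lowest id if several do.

[1] timeout(0) → N0(cand b5 [-])
[2] deliver 0→1 → N1(foll b5 [-])
[3] deliver 1→0 → ∅
[4] deliver 0→4 → N4(foll b5 [-])
[5] deliver 4→0 → N0(lead b5 [-])
[6] deliver 0→3 → N3(foll b5 [-])
[7] deliver 3→0 → ∅
[8] timeout(4) → N4(cand b14 [-])
[9] deliver 4→1 → N1(foll b14 [-])
[10] deliver 1→4 → ∅
[11] deliver 4→0 → N0(foll b14 [-])
[12] deliver 0→4 → N4(lead b14 [-])
[13] timeout(2) → N2(cand b7 [-])
[14] deliver 0→1 → ∅
[15] deliver 3→0 → ∅
[16] propose(0,'q') → ∅
[17] deliver 0→2 → ∅
[18] deliver 2→0 → ∅
[19] deliver 0→3 → ∅
[20] deliver 3→0 → ∅
[21] crash(4) → N4(✗lead b14 [-])

-1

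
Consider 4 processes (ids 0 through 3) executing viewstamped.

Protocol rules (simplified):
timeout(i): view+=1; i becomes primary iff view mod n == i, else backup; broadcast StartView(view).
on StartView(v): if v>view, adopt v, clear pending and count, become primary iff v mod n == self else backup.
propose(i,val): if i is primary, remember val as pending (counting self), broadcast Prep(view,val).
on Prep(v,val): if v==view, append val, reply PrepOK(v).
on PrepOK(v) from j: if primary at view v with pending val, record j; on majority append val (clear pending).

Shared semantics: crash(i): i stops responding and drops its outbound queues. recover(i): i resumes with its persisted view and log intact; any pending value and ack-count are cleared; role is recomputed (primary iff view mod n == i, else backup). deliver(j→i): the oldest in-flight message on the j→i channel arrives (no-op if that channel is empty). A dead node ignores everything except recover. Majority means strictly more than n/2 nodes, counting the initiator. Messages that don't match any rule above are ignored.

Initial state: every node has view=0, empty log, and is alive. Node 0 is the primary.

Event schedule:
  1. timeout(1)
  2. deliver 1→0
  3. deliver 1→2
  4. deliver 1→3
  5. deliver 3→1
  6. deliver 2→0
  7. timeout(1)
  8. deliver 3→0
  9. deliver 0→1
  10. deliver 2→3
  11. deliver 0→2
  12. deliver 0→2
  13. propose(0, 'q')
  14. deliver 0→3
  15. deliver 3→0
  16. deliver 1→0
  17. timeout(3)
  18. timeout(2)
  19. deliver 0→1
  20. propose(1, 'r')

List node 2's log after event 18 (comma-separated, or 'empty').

empty

1. timeout(1):  <1:prim v1 ->
2. deliver 1→0:  <0:back v1 ->
3. deliver 1→2:  <2:back v1 ->
4. deliver 1→3:  <3:back v1 ->
5. deliver 3→1:  nop
6. deliver 2→0:  nop
7. timeout(1):  <1:back v2 ->
8. deliver 3→0:  nop
9. deliver 0→1:  nop
10. deliver 2→3:  nop
11. deliver 0→2:  nop
12. deliver 0→2:  nop
13. propose(0,'q'):  nop
14. deliver 0→3:  nop
15. deliver 3→0:  nop
16. deliver 1→0:  <0:back v2 ->
17. timeout(3):  <3:back v2 ->
18. timeout(2):  <2:prim v2 ->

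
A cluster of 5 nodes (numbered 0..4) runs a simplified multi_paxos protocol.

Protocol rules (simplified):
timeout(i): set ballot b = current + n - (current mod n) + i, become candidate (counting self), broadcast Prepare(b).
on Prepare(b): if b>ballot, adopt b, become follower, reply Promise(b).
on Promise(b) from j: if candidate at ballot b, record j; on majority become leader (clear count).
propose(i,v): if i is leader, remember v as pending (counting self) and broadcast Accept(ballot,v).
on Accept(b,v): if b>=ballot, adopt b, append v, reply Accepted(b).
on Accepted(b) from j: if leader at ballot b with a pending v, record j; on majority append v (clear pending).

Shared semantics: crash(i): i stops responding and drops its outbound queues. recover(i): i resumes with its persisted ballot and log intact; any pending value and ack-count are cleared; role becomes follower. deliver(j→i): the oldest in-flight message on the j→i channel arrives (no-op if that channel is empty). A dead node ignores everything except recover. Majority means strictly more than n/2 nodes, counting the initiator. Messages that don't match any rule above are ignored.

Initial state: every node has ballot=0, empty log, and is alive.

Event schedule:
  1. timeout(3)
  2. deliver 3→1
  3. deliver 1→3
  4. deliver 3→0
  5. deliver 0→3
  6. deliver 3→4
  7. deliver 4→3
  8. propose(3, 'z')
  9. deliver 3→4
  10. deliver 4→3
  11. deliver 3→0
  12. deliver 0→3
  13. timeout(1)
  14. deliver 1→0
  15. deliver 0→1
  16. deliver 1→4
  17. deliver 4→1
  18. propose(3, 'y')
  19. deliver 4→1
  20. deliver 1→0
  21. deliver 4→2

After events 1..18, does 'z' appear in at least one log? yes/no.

yes

[1] timeout(3) → N3(cand b8 [-])
[2] deliver 3→1 → N1(foll b8 [-])
[3] deliver 1→3 → ∅
[4] deliver 3→0 → N0(foll b8 [-])
[5] deliver 0→3 → N3(lead b8 [-])
[6] deliver 3→4 → N4(foll b8 [-])
[7] deliver 4→3 → ∅
[8] propose(3,'z') → ∅
[9] deliver 3→4 → N4(foll b8 [z])
[10] deliver 4→3 → ∅
[11] deliver 3→0 → N0(foll b8 [z])
[12] deliver 0→3 → N3(lead b8 [z])
[13] timeout(1) → N1(cand b11 [-])
[14] deliver 1→0 → N0(foll b11 [z])
[15] deliver 0→1 → ∅
[16] deliver 1→4 → N4(foll b11 [z])
[17] deliver 4→1 → N1(lead b11 [-])
[18] propose(3,'y') → ∅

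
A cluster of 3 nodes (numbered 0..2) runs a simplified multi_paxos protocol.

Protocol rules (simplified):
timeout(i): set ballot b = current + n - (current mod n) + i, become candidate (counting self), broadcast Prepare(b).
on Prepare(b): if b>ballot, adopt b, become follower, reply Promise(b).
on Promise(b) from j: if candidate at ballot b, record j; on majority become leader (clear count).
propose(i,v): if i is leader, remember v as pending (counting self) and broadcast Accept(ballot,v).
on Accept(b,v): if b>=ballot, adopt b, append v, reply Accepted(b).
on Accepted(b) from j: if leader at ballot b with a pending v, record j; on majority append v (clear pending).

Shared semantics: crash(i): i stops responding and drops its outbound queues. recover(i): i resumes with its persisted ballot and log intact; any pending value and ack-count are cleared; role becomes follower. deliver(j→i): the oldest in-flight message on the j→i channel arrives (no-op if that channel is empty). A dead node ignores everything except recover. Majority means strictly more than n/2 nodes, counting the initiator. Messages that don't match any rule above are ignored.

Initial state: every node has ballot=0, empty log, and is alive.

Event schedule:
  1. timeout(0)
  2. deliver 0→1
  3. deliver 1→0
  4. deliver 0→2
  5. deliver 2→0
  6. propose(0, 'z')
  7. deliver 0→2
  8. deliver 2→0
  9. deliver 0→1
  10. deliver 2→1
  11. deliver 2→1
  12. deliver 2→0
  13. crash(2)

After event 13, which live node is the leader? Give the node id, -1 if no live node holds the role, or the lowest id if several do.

[1] timeout(0) → N0(cand b3 [-])
[2] deliver 0→1 → N1(foll b3 [-])
[3] deliver 1→0 → N0(lead b3 [-])
[4] deliver 0→2 → N2(foll b3 [-])
[5] deliver 2→0 → ∅
[6] propose(0,'z') → ∅
[7] deliver 0→2 → N2(foll b3 [z])
[8] deliver 2→0 → N0(lead b3 [z])
[9] deliver 0→1 → N1(foll b3 [z])
[10] deliver 2→1 → ∅
[11] deliver 2→1 → ∅
[12] deliver 2→0 → ∅
[13] crash(2) → N2(✗foll b3 [z])

0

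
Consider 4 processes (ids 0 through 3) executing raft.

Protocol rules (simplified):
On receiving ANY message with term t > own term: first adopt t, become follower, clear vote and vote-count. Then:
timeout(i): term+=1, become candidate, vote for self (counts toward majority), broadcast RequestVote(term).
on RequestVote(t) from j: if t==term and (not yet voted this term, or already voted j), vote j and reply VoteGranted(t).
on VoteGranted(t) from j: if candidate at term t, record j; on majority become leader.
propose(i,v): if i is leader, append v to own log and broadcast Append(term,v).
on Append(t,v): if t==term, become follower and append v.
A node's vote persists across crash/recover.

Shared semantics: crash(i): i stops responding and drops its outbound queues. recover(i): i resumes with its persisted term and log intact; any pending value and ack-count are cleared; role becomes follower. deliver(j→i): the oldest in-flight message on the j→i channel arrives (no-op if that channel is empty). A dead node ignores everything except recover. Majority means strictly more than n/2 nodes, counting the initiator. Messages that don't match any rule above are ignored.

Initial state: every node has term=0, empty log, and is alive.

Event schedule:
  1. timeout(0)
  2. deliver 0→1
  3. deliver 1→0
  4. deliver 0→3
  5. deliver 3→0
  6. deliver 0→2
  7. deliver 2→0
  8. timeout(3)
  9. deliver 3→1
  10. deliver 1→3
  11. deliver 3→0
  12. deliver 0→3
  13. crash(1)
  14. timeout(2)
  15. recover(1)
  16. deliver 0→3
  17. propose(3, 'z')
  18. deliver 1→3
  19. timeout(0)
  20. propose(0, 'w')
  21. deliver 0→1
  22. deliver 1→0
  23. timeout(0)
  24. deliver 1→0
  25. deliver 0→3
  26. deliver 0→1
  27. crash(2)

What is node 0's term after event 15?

step 1 timeout(0): 0={cand,t=1,log=-}
step 2 deliver 0→1: 1={foll,t=1,log=-}
step 3 deliver 1→0: —
step 4 deliver 0→3: 3={foll,t=1,log=-}
step 5 deliver 3→0: 0={lead,t=1,log=-}
step 6 deliver 0→2: 2={foll,t=1,log=-}
step 7 deliver 2→0: —
step 8 timeout(3): 3={cand,t=2,log=-}
step 9 deliver 3→1: 1={foll,t=2,log=-}
step 10 deliver 1→3: —
step 11 deliver 3→0: 0={foll,t=2,log=-}
step 12 deliver 0→3: 3={lead,t=2,log=-}
step 13 crash(1): 1={✗foll,t=2,log=-}
step 14 timeout(2): 2={cand,t=2,log=-}
step 15 recover(1): 1={foll,t=2,log=-}

2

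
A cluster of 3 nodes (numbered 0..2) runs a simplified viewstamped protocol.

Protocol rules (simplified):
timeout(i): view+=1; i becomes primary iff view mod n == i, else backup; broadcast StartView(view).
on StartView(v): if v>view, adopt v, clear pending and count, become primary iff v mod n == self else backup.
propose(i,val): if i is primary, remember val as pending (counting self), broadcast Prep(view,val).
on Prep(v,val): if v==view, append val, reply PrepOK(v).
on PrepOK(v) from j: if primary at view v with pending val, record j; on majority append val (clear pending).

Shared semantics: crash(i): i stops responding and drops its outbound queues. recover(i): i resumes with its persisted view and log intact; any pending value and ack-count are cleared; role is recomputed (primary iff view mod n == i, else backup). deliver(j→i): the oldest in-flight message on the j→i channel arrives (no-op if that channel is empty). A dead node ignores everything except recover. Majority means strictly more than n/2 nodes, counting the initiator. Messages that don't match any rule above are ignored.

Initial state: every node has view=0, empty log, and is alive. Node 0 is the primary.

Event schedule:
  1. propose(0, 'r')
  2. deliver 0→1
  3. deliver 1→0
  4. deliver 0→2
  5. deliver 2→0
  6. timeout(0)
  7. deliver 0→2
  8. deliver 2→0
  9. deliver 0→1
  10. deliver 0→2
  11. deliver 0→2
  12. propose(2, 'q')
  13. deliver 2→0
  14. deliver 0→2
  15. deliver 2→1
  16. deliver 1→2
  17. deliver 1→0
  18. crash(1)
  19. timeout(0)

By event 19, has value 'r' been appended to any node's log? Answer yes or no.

yes

e1 propose(0,'r'): ·
e2 deliver 0→1: 1[back,v=0,r]
e3 deliver 1→0: 0[prim,v=0,r]
e4 deliver 0→2: 2[back,v=0,r]
e5 deliver 2→0: ·
e6 timeout(0): 0[back,v=1,r]
e7 deliver 0→2: 2[back,v=1,r]
e8 deliver 2→0: ·
e9 deliver 0→1: 1[prim,v=1,r]
e10 deliver 0→2: ·
e11 deliver 0→2: ·
e12 propose(2,'q'): ·
e13 deliver 2→0: ·
e14 deliver 0→2: ·
e15 deliver 2→1: ·
e16 deliver 1→2: ·
e17 deliver 1→0: ·
e18 crash(1): 1[✗prim,v=1,r]
e19 timeout(0): 0[back,v=2,r]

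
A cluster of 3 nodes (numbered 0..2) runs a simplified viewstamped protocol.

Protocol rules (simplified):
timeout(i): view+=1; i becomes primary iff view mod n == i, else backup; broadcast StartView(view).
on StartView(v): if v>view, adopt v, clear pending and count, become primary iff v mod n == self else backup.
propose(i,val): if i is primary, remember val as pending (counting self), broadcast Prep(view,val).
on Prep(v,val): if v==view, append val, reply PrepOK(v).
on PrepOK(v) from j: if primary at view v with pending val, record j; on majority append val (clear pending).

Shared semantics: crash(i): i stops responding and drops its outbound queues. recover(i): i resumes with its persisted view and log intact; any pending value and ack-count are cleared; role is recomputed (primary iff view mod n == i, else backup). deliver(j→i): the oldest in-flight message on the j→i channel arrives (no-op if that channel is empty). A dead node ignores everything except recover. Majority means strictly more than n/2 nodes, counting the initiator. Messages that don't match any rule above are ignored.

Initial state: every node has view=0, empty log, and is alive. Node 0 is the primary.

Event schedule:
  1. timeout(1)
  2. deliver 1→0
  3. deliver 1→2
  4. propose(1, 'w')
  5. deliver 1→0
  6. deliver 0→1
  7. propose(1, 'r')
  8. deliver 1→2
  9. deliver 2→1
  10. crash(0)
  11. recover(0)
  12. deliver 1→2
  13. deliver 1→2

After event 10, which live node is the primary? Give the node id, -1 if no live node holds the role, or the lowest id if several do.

1. timeout(1):  <1:prim v1 ->
2. deliver 1→0:  <0:back v1 ->
3. deliver 1→2:  <2:back v1 ->
4. propose(1,'w'):  nop
5. deliver 1→0:  <0:back v1 w>
6. deliver 0→1:  <1:prim v1 w>
7. propose(1,'r'):  nop
8. deliver 1→2:  <2:back v1 w>
9. deliver 2→1:  <1:prim v1 w,r>
10. crash(0):  <0:✗back v1 w>

1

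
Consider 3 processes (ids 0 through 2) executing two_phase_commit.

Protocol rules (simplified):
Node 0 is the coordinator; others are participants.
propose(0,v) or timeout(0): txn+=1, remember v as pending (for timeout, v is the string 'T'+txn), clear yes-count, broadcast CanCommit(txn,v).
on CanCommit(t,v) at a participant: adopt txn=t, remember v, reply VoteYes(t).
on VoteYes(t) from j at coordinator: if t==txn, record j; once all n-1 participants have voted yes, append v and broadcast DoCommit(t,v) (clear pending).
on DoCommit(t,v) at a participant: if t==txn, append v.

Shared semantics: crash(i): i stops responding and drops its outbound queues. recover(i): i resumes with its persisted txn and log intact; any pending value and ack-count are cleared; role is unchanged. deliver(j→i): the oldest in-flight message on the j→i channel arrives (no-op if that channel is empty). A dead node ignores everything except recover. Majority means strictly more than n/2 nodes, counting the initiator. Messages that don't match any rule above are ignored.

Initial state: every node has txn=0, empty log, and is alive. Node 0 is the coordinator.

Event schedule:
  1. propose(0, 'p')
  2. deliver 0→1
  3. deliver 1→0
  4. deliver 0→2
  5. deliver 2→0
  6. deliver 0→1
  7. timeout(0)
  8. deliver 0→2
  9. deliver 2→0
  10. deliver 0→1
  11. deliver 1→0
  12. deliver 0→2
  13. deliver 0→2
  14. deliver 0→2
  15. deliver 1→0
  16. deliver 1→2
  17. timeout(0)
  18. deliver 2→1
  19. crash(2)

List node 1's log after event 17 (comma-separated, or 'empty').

e1 propose(0,'p'): 0[coor,t=1,-]
e2 deliver 0→1: 1[part,t=1,-]
e3 deliver 1→0: ·
e4 deliver 0→2: 2[part,t=1,-]
e5 deliver 2→0: 0[coor,t=1,p]
e6 deliver 0→1: 1[part,t=1,p]
e7 timeout(0): 0[coor,t=2,p]
e8 deliver 0→2: 2[part,t=1,p]
e9 deliver 2→0: ·
e10 deliver 0→1: 1[part,t=2,p]
e11 deliver 1→0: ·
e12 deliver 0→2: 2[part,t=2,p]
e13 deliver 0→2: ·
e14 deliver 0→2: ·
e15 deliver 1→0: ·
e16 deliver 1→2: ·
e17 timeout(0): 0[coor,t=3,p]

p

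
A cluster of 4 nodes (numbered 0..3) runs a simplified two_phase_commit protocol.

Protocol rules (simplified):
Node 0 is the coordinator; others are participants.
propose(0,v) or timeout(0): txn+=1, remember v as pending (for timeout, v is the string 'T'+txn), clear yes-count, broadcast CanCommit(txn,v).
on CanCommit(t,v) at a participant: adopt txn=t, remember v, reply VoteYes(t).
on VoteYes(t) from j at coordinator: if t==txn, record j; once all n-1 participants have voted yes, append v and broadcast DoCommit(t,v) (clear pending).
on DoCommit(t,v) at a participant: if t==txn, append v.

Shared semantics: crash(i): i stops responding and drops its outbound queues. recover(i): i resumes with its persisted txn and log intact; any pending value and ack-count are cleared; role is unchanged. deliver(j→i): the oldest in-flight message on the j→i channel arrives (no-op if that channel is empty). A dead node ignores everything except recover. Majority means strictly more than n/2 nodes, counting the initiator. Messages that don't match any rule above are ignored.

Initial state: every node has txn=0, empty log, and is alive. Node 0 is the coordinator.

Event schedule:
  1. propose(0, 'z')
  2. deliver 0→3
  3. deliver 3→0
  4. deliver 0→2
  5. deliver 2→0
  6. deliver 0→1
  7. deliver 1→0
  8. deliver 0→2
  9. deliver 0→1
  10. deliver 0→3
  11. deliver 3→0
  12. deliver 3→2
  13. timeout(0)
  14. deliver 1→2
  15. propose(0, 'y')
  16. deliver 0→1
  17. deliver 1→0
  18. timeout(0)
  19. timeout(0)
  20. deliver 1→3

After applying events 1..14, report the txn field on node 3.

1

1. propose(0,'z'):  <0:coor t1 ->
2. deliver 0→3:  <3:part t1 ->
3. deliver 3→0:  nop
4. deliver 0→2:  <2:part t1 ->
5. deliver 2→0:  nop
6. deliver 0→1:  <1:part t1 ->
7. deliver 1→0:  <0:coor t1 z>
8. deliver 0→2:  <2:part t1 z>
9. deliver 0→1:  <1:part t1 z>
10. deliver 0→3:  <3:part t1 z>
11. deliver 3→0:  nop
12. deliver 3→2:  nop
13. timeout(0):  <0:coor t2 z>
14. deliver 1→2:  nop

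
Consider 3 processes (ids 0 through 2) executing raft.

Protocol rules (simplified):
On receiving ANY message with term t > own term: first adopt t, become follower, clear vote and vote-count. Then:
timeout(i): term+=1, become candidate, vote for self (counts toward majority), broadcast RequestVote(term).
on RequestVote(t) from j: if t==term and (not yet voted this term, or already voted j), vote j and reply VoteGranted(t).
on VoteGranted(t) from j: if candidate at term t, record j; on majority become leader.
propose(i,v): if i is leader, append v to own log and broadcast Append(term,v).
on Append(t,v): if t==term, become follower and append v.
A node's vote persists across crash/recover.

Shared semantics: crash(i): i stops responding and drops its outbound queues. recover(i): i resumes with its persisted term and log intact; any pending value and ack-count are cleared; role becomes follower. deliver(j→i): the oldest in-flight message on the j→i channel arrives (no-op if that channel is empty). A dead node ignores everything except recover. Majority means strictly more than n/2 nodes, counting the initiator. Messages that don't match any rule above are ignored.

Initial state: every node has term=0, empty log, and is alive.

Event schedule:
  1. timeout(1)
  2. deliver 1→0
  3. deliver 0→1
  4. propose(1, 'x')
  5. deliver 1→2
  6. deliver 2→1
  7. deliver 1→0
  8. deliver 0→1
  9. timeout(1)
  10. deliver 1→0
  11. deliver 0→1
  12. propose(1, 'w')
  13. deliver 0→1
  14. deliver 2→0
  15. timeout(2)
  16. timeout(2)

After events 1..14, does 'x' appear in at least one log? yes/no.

yes

step 1 timeout(1): 1={cand,t=1,log=-}
step 2 deliver 1→0: 0={foll,t=1,log=-}
step 3 deliver 0→1: 1={lead,t=1,log=-}
step 4 propose(1,'x'): 1={lead,t=1,log=x}
step 5 deliver 1→2: 2={foll,t=1,log=-}
step 6 deliver 2→1: —
step 7 deliver 1→0: 0={foll,t=1,log=x}
step 8 deliver 0→1: —
step 9 timeout(1): 1={cand,t=2,log=x}
step 10 deliver 1→0: 0={foll,t=2,log=x}
step 11 deliver 0→1: 1={lead,t=2,log=x}
step 12 propose(1,'w'): 1={lead,t=2,log=x,w}
step 13 deliver 0→1: —
step 14 deliver 2→0: —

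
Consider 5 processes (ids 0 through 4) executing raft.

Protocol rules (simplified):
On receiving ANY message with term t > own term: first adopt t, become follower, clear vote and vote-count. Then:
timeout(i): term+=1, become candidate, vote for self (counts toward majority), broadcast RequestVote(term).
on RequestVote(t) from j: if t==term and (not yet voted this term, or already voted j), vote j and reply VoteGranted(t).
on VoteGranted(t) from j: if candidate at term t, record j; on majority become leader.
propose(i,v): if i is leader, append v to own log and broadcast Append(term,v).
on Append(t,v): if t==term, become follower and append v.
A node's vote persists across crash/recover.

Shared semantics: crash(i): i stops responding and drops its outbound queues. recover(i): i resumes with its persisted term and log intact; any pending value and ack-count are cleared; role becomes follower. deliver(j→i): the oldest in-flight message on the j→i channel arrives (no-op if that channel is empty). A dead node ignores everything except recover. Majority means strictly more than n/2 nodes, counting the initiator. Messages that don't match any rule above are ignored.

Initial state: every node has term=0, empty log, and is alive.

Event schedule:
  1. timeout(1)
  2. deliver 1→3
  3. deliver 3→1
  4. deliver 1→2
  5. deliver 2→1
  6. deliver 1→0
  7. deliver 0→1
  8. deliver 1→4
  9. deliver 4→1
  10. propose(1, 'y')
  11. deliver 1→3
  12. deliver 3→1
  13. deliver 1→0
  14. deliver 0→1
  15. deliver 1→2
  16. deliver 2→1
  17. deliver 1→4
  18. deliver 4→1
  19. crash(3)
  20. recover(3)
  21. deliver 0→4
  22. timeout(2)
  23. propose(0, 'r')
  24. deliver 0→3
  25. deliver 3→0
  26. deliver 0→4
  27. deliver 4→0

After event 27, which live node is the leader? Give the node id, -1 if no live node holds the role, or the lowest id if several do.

1

1. timeout(1):  <1:cand t1 ->
2. deliver 1→3:  <3:foll t1 ->
3. deliver 3→1:  nop
4. deliver 1→2:  <2:foll t1 ->
5. deliver 2→1:  <1:lead t1 ->
6. deliver 1→0:  <0:foll t1 ->
7. deliver 0→1:  nop
8. deliver 1→4:  <4:foll t1 ->
9. deliver 4→1:  nop
10. propose(1,'y'):  <1:lead t1 y>
11. deliver 1→3:  <3:foll t1 y>
12. deliver 3→1:  nop
13. deliver 1→0:  <0:foll t1 y>
14. deliver 0→1:  nop
15. deliver 1→2:  <2:foll t1 y>
16. deliver 2→1:  nop
17. deliver 1→4:  <4:foll t1 y>
18. deliver 4→1:  nop
19. crash(3):  <3:✗foll t1 y>
20. recover(3):  <3:foll t1 y>
21. deliver 0→4:  nop
22. timeout(2):  <2:cand t2 y>
23. propose(0,'r'):  nop
24. deliver 0→3:  nop
25. deliver 3→0:  nop
26. deliver 0→4:  nop
27. deliver 4→0:  nop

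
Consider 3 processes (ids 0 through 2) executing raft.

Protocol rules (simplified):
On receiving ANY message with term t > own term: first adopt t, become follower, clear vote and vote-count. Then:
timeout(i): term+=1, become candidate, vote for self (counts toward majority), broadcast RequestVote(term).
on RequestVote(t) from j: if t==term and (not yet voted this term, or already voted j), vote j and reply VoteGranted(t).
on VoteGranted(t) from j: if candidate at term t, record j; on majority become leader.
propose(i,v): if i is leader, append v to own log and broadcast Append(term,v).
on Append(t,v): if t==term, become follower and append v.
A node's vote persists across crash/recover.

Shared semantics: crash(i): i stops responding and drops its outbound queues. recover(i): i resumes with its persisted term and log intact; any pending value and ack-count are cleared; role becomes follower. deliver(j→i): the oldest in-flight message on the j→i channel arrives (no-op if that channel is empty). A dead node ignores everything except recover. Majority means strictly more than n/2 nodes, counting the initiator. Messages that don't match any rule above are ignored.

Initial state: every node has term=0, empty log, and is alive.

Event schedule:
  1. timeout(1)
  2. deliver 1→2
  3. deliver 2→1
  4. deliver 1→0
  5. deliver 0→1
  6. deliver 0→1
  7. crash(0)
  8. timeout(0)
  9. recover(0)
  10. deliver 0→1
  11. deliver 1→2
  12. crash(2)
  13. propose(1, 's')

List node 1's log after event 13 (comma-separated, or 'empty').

1. timeout(1):  <1:cand t1 ->
2. deliver 1→2:  <2:foll t1 ->
3. deliver 2→1:  <1:lead t1 ->
4. deliver 1→0:  <0:foll t1 ->
5. deliver 0→1:  nop
6. deliver 0→1:  nop
7. crash(0):  <0:✗foll t1 ->
8. timeout(0):  nop
9. recover(0):  <0:foll t1 ->
10. deliver 0→1:  nop
11. deliver 1→2:  nop
12. crash(2):  <2:✗foll t1 ->
13. propose(1,'s'):  <1:lead t1 s>

s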